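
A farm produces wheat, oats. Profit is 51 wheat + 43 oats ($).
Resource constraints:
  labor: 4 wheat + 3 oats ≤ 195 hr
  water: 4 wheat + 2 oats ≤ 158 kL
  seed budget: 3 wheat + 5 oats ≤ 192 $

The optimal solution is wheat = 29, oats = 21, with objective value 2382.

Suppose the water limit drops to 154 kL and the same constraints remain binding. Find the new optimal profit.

Binding: water and seed budget. Non-binding: labor (16 unused).
Since labor is not tight, its dual is 0.
Dual feasibility on the basic columns requires 4·y_water + 3·y_seed budget = 51, 2·y_water + 5·y_seed budget = 43.
→ y_water = 9 and y_seed budget = 5.
Δz = y_water·Δb = 9 × (-4) = -36, so new z* = 2382 − 36 = 2346.

2346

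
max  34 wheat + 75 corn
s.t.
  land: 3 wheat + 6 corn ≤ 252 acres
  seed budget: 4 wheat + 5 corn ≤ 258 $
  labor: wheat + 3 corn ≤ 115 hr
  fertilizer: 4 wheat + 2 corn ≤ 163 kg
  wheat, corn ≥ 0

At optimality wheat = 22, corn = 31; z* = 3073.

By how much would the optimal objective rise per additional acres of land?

9

Check each constraint at x*: land 252/252 (tight); seed budget 243/258 (slack 15); labor 115/115 (tight); fertilizer 150/163 (slack 13).
Since seed budget, fertilizer are not tight, their duals are 0.
Dual feasibility on the basic columns requires 3·y_land + 1·y_labor = 34, 6·y_land + 3·y_labor = 75.
Solving: y_land = 9, y_labor = 7.
Shadow price of land = 9.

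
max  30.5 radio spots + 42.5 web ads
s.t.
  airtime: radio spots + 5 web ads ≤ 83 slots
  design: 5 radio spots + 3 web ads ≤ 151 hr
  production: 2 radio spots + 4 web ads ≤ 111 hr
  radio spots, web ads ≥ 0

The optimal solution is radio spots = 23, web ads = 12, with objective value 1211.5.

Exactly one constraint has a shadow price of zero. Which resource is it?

production

airtime: 83/83 (binding)
design: 151/151 (binding)
production: 94/111 (slack 17)
By complementary slackness, a constraint with positive slack has shadow price 0 → production.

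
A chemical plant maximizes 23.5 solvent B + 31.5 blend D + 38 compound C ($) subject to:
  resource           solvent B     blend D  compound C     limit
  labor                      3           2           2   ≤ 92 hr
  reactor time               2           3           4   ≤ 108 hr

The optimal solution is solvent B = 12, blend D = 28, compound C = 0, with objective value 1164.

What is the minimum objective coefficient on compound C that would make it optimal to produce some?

41

At the optimum: labor uses 92 of 92 (binding); reactor time uses 108 of 108 (binding).
Dual feasibility on the basic columns requires 3·y_labor + 2·y_reactor time = 23.5, 2·y_labor + 3·y_reactor time = 31.5.
Solving: y_labor = 1.5, y_reactor time = 9.5.
compound C enters the basis when its profit ≥ yᵀa₃ = 1.5·2 + 9.5·4 = 41.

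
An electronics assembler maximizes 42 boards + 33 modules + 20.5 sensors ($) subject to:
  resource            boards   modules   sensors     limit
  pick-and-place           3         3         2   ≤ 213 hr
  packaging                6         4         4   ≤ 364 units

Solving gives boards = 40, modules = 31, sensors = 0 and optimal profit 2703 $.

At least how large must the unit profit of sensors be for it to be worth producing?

Both pick-and-place and packaging are binding at x*.
Dual feasibility on the basic columns requires 3·y_pick-and-place + 6·y_packaging = 42, 3·y_pick-and-place + 4·y_packaging = 33.
This yields shadow prices y_pick-and-place = 5, y_packaging = 4.5.
sensors enters the basis when its profit ≥ yᵀa₃ = 5·2 + 4.5·4 = 28.

28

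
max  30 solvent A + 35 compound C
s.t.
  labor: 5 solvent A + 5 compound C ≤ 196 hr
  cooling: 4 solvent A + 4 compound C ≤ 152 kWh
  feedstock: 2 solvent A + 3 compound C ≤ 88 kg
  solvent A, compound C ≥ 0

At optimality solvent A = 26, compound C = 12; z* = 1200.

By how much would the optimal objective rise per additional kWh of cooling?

5

Check each constraint at x*: labor 190/196 (slack 6); cooling 152/152 (tight); feedstock 88/88 (tight).
By complementary slackness, y = 0 for the non-binding constraint.
From A_Bᵀ y = c: 4·y_cooling + 2·y_feedstock = 30; 4·y_cooling + 3·y_feedstock = 35.
Solving: y_cooling = 5, y_feedstock = 5.
Shadow price of cooling = 5.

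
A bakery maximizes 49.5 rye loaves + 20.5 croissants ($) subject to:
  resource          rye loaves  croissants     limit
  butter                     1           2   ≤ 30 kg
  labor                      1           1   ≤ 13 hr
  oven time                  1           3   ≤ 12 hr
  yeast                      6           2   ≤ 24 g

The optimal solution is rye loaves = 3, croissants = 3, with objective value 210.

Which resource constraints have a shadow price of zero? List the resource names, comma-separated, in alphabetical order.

butter: 9/30 (slack 21)
labor: 6/13 (slack 7)
oven time: 12/12 (binding)
yeast: 24/24 (binding)
By complementary slackness, a constraint with positive slack has shadow price 0 → butter, labor.

butter, labor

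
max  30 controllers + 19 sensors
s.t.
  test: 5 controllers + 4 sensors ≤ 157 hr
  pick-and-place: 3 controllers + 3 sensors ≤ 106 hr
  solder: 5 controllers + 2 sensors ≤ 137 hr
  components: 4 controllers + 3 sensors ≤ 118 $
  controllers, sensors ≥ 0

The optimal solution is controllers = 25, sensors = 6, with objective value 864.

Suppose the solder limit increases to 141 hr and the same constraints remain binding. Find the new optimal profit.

872

At the optimum: test uses 149 of 157 (slack = 8); pick-and-place uses 93 of 106 (slack = 13); solder uses 137 of 137 (binding); components uses 118 of 118 (binding).
Since test, pick-and-place are not tight, their duals are 0.
The binding rows give the dual system: 5·y_solder + 4·y_components = 30 and 2·y_solder + 3·y_components = 19.
→ y_solder = 2 and y_components = 5.
Δz = y_solder·Δb = 2 × (4) = 8, so new z* = 864 + 8 = 872.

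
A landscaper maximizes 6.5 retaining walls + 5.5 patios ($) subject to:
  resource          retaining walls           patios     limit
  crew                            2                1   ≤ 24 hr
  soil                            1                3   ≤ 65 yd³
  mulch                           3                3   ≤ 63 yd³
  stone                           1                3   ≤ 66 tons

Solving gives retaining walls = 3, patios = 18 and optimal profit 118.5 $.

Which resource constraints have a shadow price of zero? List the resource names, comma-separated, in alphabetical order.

soil, stone

crew: 24/24 (binding)
soil: 57/65 (slack 8)
mulch: 63/63 (binding)
stone: 57/66 (slack 9)
By complementary slackness, a constraint with positive slack has shadow price 0 → soil, stone.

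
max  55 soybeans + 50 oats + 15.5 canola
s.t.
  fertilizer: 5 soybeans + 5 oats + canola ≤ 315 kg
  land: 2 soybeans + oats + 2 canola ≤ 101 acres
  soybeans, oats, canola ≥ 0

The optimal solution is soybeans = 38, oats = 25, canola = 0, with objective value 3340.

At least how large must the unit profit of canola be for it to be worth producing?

At the optimum: fertilizer uses 315 of 315 (binding); land uses 101 of 101 (binding).
From A_Bᵀ y = c: 5·y_fertilizer + 2·y_land = 55; 5·y_fertilizer + 1·y_land = 50.
→ y_fertilizer = 9 and y_land = 5.
canola enters the basis when its profit ≥ yᵀa₃ = 9·1 + 5·2 = 19.

19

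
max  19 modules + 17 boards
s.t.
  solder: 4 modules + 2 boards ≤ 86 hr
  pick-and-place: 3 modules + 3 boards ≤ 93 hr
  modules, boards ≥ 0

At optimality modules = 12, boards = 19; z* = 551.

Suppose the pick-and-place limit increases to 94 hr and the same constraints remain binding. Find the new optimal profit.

556

Check each constraint at x*: solder 86/86 (tight); pick-and-place 93/93 (tight).
Dual feasibility on the basic columns requires 4·y_solder + 3·y_pick-and-place = 19, 2·y_solder + 3·y_pick-and-place = 17.
This yields shadow prices y_solder = 1, y_pick-and-place = 5.
Δz = y_pick-and-place·Δb = 5 × (1) = 5, so new z* = 551 + 5 = 556.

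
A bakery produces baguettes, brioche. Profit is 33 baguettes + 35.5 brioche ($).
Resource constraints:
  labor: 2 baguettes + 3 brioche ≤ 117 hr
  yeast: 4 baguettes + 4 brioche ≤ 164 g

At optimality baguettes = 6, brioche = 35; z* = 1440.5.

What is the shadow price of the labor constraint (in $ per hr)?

2.5

At the optimum: labor uses 117 of 117 (binding); yeast uses 164 of 164 (binding).
The binding rows give the dual system: 2·y_labor + 4·y_yeast = 33 and 3·y_labor + 4·y_yeast = 35.5.
→ y_labor = 2.5 and y_yeast = 7.
Shadow price of labor = 2.5.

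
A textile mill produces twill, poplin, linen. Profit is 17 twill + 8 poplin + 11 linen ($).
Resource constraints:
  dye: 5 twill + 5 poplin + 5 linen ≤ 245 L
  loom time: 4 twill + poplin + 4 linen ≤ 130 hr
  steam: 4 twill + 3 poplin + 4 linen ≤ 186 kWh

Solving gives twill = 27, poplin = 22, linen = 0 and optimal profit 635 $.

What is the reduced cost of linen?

At the optimum: dye uses 245 of 245 (binding); loom time uses 130 of 130 (binding); steam uses 174 of 186 (slack = 12).
By complementary slackness, y = 0 for the non-binding constraint.
From A_Bᵀ y = c: 5·y_dye + 4·y_loom time = 17; 5·y_dye + 1·y_loom time = 8.
Solving: y_dye = 1, y_loom time = 3.
Reduced cost of linen: c₃ − yᵀa₃ = 11 − (1·5 + 3·4) = 11 − 17 = -6.

-6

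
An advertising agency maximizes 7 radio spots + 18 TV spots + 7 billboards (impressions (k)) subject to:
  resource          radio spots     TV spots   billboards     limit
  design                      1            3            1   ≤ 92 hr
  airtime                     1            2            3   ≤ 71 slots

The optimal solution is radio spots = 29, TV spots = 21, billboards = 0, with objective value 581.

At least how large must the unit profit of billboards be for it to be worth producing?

13

Both design and airtime are binding at x*.
The binding rows give the dual system: 1·y_design + 1·y_airtime = 7 and 3·y_design + 2·y_airtime = 18.
This yields shadow prices y_design = 4, y_airtime = 3.
billboards enters the basis when its profit ≥ yᵀa₃ = 4·1 + 3·3 = 13.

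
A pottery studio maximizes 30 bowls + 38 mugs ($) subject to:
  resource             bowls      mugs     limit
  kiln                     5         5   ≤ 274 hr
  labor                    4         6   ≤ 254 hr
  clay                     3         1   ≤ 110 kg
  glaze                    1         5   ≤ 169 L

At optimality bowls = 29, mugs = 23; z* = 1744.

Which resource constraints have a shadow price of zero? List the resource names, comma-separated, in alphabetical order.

kiln: 260/274 (slack 14)
labor: 254/254 (binding)
clay: 110/110 (binding)
glaze: 144/169 (slack 25)
By complementary slackness, a constraint with positive slack has shadow price 0 → glaze, kiln.

glaze, kiln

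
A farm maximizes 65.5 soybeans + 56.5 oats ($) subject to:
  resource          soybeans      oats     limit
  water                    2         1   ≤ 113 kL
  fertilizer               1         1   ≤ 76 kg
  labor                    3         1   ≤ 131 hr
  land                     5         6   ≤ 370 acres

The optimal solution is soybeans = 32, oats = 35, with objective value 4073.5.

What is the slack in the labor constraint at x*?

0

labor used = 3·32 + 1·35 = 131; slack = 131 − 131 = 0.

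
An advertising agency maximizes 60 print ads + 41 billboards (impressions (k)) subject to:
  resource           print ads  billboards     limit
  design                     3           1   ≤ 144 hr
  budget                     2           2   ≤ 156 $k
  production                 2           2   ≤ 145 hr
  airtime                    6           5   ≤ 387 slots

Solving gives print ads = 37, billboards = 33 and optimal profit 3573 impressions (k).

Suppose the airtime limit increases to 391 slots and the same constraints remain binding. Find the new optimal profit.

Check each constraint at x*: design 144/144 (tight); budget 140/156 (slack 16); production 140/145 (slack 5); airtime 387/387 (tight).
Slack constraints have shadow price 0 (complementary slackness).
The binding rows give the dual system: 3·y_design + 6·y_airtime = 60 and 1·y_design + 5·y_airtime = 41.
→ y_design = 6 and y_airtime = 7.
Δz = y_airtime·Δb = 7 × (4) = 28, so new z* = 3573 + 28 = 3601.

3601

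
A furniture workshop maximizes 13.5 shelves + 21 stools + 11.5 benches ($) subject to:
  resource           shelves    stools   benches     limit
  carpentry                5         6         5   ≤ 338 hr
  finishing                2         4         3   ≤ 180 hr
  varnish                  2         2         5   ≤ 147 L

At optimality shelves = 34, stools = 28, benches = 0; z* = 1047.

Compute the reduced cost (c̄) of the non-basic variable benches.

Binding: carpentry and finishing. Non-binding: varnish (23 unused).
Since varnish is not tight, its dual is 0.
From A_Bᵀ y = c: 5·y_carpentry + 2·y_finishing = 13.5; 6·y_carpentry + 4·y_finishing = 21.
Solving: y_carpentry = 1.5, y_finishing = 3.
Reduced cost of benches: c₃ − yᵀa₃ = 11.5 − (1.5·5 + 3·3) = 11.5 − 16.5 = -5.

-5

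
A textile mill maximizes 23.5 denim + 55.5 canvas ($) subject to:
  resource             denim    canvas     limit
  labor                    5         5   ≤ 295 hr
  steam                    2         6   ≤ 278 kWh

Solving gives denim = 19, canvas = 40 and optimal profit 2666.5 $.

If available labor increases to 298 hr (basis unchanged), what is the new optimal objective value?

2671

Both labor and steam are binding at x*.
Dual feasibility on the basic columns requires 5·y_labor + 2·y_steam = 23.5, 5·y_labor + 6·y_steam = 55.5.
This yields shadow prices y_labor = 1.5, y_steam = 8.
Δz = y_labor·Δb = 1.5 × (3) = 4.5, so new z* = 2666.5 + 4.5 = 2671.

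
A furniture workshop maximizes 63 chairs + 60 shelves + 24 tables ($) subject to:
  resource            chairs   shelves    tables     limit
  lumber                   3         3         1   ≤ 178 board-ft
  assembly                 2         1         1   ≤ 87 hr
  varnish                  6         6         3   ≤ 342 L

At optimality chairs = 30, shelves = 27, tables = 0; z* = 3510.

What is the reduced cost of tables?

-7.5

Check each constraint at x*: lumber 171/178 (slack 7); assembly 87/87 (tight); varnish 342/342 (tight).
Slack constraints have shadow price 0 (complementary slackness).
From A_Bᵀ y = c: 2·y_assembly + 6·y_varnish = 63; 1·y_assembly + 6·y_varnish = 60.
→ y_assembly = 3 and y_varnish = 9.5.
Reduced cost of tables: c₃ − yᵀa₃ = 24 − (3·1 + 9.5·3) = 24 − 31.5 = -7.5.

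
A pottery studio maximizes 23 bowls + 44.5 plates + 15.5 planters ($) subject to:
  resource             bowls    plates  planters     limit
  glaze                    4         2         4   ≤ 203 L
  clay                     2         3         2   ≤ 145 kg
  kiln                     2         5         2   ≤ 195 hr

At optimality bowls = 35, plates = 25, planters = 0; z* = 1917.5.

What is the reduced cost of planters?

-7.5

Check each constraint at x*: glaze 190/203 (slack 13); clay 145/145 (tight); kiln 195/195 (tight).
Slack constraints have shadow price 0 (complementary slackness).
Dual feasibility on the basic columns requires 2·y_clay + 2·y_kiln = 23, 3·y_clay + 5·y_kiln = 44.5.
Solving: y_clay = 6.5, y_kiln = 5.
Reduced cost of planters: c₃ − yᵀa₃ = 15.5 − (6.5·2 + 5·2) = 15.5 − 23 = -7.5.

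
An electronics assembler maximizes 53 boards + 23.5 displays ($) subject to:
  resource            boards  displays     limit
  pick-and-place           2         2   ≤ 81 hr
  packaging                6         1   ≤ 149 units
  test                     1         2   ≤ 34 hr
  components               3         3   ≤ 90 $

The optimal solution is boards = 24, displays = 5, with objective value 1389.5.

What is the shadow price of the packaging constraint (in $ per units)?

Check each constraint at x*: pick-and-place 58/81 (slack 23); packaging 149/149 (tight); test 34/34 (tight); components 87/90 (slack 3).
Slack constraints have shadow price 0 (complementary slackness).
Dual feasibility on the basic columns requires 6·y_packaging + 1·y_test = 53, 1·y_packaging + 2·y_test = 23.5.
Solving: y_packaging = 7.5, y_test = 8.
Shadow price of packaging = 7.5.

7.5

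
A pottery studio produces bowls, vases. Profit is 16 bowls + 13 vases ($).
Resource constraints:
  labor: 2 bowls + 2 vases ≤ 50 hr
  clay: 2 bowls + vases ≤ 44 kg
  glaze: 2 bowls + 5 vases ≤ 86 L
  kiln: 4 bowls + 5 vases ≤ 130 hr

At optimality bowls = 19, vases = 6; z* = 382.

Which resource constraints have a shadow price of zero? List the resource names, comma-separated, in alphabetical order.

glaze, kiln

labor: 50/50 (binding)
clay: 44/44 (binding)
glaze: 68/86 (slack 18)
kiln: 106/130 (slack 24)
By complementary slackness, a constraint with positive slack has shadow price 0 → glaze, kiln.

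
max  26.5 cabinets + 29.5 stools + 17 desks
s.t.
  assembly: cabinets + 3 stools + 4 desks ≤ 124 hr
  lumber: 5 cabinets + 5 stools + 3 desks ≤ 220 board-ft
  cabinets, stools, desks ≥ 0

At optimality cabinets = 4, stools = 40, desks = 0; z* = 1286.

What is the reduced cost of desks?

Check each constraint at x*: assembly 124/124 (tight); lumber 220/220 (tight).
The binding rows give the dual system: 1·y_assembly + 5·y_lumber = 26.5 and 3·y_assembly + 5·y_lumber = 29.5.
→ y_assembly = 1.5 and y_lumber = 5.
Reduced cost of desks: c₃ − yᵀa₃ = 17 − (1.5·4 + 5·3) = 17 − 21 = -4.

-4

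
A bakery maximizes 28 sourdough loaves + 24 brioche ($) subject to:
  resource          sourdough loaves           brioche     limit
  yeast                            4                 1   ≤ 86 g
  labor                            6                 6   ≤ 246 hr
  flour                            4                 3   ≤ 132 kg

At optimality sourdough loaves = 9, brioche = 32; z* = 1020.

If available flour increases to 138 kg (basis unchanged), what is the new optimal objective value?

Binding: labor and flour. Non-binding: yeast (18 unused).
Since yeast is not tight, its dual is 0.
From A_Bᵀ y = c: 6·y_labor + 4·y_flour = 28; 6·y_labor + 3·y_flour = 24.
Solving: y_labor = 2, y_flour = 4.
Δz = y_flour·Δb = 4 × (6) = 24, so new z* = 1020 + 24 = 1044.

1044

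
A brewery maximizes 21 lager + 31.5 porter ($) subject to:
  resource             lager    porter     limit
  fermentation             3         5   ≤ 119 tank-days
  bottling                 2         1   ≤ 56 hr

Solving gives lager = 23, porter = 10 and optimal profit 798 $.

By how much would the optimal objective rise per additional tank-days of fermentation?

6

Check each constraint at x*: fermentation 119/119 (tight); bottling 56/56 (tight).
Dual feasibility on the basic columns requires 3·y_fermentation + 2·y_bottling = 21, 5·y_fermentation + 1·y_bottling = 31.5.
Solving: y_fermentation = 6, y_bottling = 1.5.
Shadow price of fermentation = 6.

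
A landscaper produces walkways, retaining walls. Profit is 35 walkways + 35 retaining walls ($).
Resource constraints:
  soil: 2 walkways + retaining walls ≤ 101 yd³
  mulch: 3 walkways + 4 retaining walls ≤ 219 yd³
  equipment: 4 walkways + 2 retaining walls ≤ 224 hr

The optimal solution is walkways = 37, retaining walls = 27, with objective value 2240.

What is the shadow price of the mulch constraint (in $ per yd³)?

7

At the optimum: soil uses 101 of 101 (binding); mulch uses 219 of 219 (binding); equipment uses 202 of 224 (slack = 22).
Slack constraints have shadow price 0 (complementary slackness).
From A_Bᵀ y = c: 2·y_soil + 3·y_mulch = 35; 1·y_soil + 4·y_mulch = 35.
This yields shadow prices y_soil = 7, y_mulch = 7.
Shadow price of mulch = 7.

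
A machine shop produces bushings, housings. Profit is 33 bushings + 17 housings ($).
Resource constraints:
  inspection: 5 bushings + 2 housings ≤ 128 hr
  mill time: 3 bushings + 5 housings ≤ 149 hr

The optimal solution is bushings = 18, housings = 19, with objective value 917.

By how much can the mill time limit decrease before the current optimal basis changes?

72.2

Binding constraints: inspection, mill time. The basis is B = [[5,2],[3,5]] with det 19.
Per unit decrease in mill time, x* moves by d = (0.1053, -0.2632).
The basis stays optimal until housings reaches 0; allowable decrease = 72.2 hr.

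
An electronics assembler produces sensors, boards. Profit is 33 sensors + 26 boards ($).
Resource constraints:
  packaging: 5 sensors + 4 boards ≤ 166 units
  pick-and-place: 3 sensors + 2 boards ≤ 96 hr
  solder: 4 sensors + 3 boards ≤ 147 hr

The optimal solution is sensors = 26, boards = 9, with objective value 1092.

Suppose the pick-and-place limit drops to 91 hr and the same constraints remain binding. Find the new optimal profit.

1087

Binding: packaging and pick-and-place. Non-binding: solder (16 unused).
Slack constraints have shadow price 0 (complementary slackness).
From A_Bᵀ y = c: 5·y_packaging + 3·y_pick-and-place = 33; 4·y_packaging + 2·y_pick-and-place = 26.
This yields shadow prices y_packaging = 6, y_pick-and-place = 1.
Δz = y_pick-and-place·Δb = 1 × (-5) = -5, so new z* = 1092 − 5 = 1087.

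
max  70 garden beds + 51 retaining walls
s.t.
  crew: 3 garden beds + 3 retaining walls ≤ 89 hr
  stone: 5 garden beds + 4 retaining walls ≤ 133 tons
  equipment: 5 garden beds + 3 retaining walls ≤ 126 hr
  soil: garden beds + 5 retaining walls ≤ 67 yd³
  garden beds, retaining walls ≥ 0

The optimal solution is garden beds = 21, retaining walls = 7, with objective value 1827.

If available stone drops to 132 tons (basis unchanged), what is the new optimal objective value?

1818

At the optimum: crew uses 84 of 89 (slack = 5); stone uses 133 of 133 (binding); equipment uses 126 of 126 (binding); soil uses 56 of 67 (slack = 11).
By complementary slackness, y = 0 for the non-binding constraints.
Dual feasibility on the basic columns requires 5·y_stone + 5·y_equipment = 70, 4·y_stone + 3·y_equipment = 51.
This yields shadow prices y_stone = 9, y_equipment = 5.
Δz = y_stone·Δb = 9 × (-1) = -9, so new z* = 1827 − 9 = 1818.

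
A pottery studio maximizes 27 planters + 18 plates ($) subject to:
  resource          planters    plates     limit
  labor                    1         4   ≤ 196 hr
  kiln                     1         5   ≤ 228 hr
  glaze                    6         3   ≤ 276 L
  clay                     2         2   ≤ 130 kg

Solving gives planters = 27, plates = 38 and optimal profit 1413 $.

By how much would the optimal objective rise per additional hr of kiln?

Check each constraint at x*: labor 179/196 (slack 17); kiln 217/228 (slack 11); glaze 276/276 (tight); clay 130/130 (tight).
Since labor, kiln are not tight, their duals are 0.
The binding rows give the dual system: 6·y_glaze + 2·y_clay = 27 and 3·y_glaze + 2·y_clay = 18.
This yields shadow prices y_glaze = 3, y_clay = 4.5.
Shadow price of kiln = 0.

0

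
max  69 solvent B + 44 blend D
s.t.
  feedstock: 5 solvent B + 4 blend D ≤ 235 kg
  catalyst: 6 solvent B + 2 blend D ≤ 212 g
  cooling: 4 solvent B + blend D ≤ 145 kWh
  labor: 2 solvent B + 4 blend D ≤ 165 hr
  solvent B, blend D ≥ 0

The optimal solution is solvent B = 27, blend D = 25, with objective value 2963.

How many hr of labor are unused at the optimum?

11

labor used = 2·27 + 4·25 = 154; slack = 165 − 154 = 11.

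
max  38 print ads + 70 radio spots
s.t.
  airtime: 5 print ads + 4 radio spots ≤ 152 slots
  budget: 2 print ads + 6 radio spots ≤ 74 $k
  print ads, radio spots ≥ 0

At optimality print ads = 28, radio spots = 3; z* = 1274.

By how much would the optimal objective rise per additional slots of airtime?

At the optimum: airtime uses 152 of 152 (binding); budget uses 74 of 74 (binding).
Dual feasibility on the basic columns requires 5·y_airtime + 2·y_budget = 38, 4·y_airtime + 6·y_budget = 70.
This yields shadow prices y_airtime = 4, y_budget = 9.
Shadow price of airtime = 4.

4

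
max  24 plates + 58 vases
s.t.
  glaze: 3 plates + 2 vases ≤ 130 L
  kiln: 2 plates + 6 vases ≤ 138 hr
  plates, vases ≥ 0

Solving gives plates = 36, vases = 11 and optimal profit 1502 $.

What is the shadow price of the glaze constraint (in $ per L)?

Both glaze and kiln are binding at x*.
The binding rows give the dual system: 3·y_glaze + 2·y_kiln = 24 and 2·y_glaze + 6·y_kiln = 58.
This yields shadow prices y_glaze = 2, y_kiln = 9.
Shadow price of glaze = 2.

2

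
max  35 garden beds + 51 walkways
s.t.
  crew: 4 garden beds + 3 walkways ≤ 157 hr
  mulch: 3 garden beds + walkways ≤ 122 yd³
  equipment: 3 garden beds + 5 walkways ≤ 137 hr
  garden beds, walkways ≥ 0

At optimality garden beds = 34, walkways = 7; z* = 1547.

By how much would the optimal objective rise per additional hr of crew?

At the optimum: crew uses 157 of 157 (binding); mulch uses 109 of 122 (slack = 13); equipment uses 137 of 137 (binding).
By complementary slackness, y = 0 for the non-binding constraint.
The binding rows give the dual system: 4·y_crew + 3·y_equipment = 35 and 3·y_crew + 5·y_equipment = 51.
Solving: y_crew = 2, y_equipment = 9.
Shadow price of crew = 2.

2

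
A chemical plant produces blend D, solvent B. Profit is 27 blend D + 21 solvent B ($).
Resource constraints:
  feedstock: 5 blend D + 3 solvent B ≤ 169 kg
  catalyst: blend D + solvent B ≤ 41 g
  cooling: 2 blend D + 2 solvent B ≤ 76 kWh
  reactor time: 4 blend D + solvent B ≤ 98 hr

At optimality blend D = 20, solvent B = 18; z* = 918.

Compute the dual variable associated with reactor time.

2

At the optimum: feedstock uses 154 of 169 (slack = 15); catalyst uses 38 of 41 (slack = 3); cooling uses 76 of 76 (binding); reactor time uses 98 of 98 (binding).
Slack constraints have shadow price 0 (complementary slackness).
From A_Bᵀ y = c: 2·y_cooling + 4·y_reactor time = 27; 2·y_cooling + 1·y_reactor time = 21.
→ y_cooling = 9.5 and y_reactor time = 2.
Shadow price of reactor time = 2.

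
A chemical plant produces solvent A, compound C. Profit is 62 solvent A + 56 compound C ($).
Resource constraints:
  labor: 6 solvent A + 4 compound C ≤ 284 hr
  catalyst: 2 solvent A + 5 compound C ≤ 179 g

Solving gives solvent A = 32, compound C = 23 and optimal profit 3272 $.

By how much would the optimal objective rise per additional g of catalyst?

Check each constraint at x*: labor 284/284 (tight); catalyst 179/179 (tight).
From A_Bᵀ y = c: 6·y_labor + 2·y_catalyst = 62; 4·y_labor + 5·y_catalyst = 56.
→ y_labor = 9 and y_catalyst = 4.
Shadow price of catalyst = 4.

4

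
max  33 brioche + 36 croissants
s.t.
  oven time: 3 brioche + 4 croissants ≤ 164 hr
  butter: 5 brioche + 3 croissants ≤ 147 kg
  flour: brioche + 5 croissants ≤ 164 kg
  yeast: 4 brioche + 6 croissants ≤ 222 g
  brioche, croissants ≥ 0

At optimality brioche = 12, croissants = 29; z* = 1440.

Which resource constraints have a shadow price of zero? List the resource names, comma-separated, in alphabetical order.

oven time: 152/164 (slack 12)
butter: 147/147 (binding)
flour: 157/164 (slack 7)
yeast: 222/222 (binding)
By complementary slackness, a constraint with positive slack has shadow price 0 → flour, oven time.

flour, oven time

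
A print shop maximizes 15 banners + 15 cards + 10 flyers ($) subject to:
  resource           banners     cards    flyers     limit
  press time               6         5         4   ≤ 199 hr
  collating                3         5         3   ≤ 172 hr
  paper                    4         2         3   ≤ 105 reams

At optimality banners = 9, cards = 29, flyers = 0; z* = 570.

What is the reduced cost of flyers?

Check each constraint at x*: press time 199/199 (tight); collating 172/172 (tight); paper 94/105 (slack 11).
Slack constraints have shadow price 0 (complementary slackness).
Dual feasibility on the basic columns requires 6·y_press time + 3·y_collating = 15, 5·y_press time + 5·y_collating = 15.
This yields shadow prices y_press time = 2, y_collating = 1.
Reduced cost of flyers: c₃ − yᵀa₃ = 10 − (2·4 + 1·3) = 10 − 11 = -1.

-1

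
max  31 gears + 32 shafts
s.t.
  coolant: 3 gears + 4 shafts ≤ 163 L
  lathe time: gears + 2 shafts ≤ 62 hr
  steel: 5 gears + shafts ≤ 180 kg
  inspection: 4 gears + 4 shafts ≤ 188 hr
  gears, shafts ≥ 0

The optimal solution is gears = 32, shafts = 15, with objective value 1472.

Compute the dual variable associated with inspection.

7.5

Check each constraint at x*: coolant 156/163 (slack 7); lathe time 62/62 (tight); steel 175/180 (slack 5); inspection 188/188 (tight).
Since coolant, steel are not tight, their duals are 0.
From A_Bᵀ y = c: 1·y_lathe time + 4·y_inspection = 31; 2·y_lathe time + 4·y_inspection = 32.
→ y_lathe time = 1 and y_inspection = 7.5.
Shadow price of inspection = 7.5.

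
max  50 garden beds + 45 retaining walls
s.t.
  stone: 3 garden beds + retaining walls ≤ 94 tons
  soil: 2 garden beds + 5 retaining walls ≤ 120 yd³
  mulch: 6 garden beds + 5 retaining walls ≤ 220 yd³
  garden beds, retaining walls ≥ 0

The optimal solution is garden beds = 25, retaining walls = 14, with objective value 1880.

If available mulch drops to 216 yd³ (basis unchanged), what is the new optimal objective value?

1848

Check each constraint at x*: stone 89/94 (slack 5); soil 120/120 (tight); mulch 220/220 (tight).
Slack constraints have shadow price 0 (complementary slackness).
Dual feasibility on the basic columns requires 2·y_soil + 6·y_mulch = 50, 5·y_soil + 5·y_mulch = 45.
→ y_soil = 1 and y_mulch = 8.
Δz = y_mulch·Δb = 8 × (-4) = -32, so new z* = 1880 − 32 = 1848.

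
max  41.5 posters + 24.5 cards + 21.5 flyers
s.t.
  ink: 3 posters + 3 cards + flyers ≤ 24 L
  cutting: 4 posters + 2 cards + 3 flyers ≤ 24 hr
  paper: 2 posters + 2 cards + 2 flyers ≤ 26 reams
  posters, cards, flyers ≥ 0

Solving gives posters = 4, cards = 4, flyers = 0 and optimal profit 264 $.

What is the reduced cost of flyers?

Binding: ink and cutting. Non-binding: paper (10 unused).
Slack constraints have shadow price 0 (complementary slackness).
The binding rows give the dual system: 3·y_ink + 4·y_cutting = 41.5 and 3·y_ink + 2·y_cutting = 24.5.
Solving: y_ink = 2.5, y_cutting = 8.5.
Reduced cost of flyers: c₃ − yᵀa₃ = 21.5 − (2.5·1 + 8.5·3) = 21.5 − 28 = -6.5.

-6.5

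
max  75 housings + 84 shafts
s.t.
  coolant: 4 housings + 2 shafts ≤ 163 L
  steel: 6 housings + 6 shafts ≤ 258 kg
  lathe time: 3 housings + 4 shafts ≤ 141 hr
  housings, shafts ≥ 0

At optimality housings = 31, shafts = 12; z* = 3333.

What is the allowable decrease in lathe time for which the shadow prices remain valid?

Binding constraints: steel, lathe time. The basis is B = [[6,6],[3,4]] with det 6.
Per unit decrease in lathe time, x* moves by d = (1, -1).
The basis stays optimal until coolant becomes binding; allowable decrease = 7.5 hr.

7.5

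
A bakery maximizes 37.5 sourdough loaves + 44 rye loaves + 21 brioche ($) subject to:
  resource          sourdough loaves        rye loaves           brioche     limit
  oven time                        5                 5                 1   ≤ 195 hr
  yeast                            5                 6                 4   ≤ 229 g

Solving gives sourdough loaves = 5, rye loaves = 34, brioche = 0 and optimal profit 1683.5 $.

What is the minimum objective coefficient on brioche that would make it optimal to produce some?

27

At the optimum: oven time uses 195 of 195 (binding); yeast uses 229 of 229 (binding).
Dual feasibility on the basic columns requires 5·y_oven time + 5·y_yeast = 37.5, 5·y_oven time + 6·y_yeast = 44.
→ y_oven time = 1 and y_yeast = 6.5.
brioche enters the basis when its profit ≥ yᵀa₃ = 1·1 + 6.5·4 = 27.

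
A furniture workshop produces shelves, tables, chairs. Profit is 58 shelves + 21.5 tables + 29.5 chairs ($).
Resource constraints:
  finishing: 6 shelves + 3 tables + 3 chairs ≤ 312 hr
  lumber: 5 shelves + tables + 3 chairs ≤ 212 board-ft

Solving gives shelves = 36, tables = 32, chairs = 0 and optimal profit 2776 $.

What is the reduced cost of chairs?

-2

Check each constraint at x*: finishing 312/312 (tight); lumber 212/212 (tight).
The binding rows give the dual system: 6·y_finishing + 5·y_lumber = 58 and 3·y_finishing + 1·y_lumber = 21.5.
This yields shadow prices y_finishing = 5.5, y_lumber = 5.
Reduced cost of chairs: c₃ − yᵀa₃ = 29.5 − (5.5·3 + 5·3) = 29.5 − 31.5 = -2.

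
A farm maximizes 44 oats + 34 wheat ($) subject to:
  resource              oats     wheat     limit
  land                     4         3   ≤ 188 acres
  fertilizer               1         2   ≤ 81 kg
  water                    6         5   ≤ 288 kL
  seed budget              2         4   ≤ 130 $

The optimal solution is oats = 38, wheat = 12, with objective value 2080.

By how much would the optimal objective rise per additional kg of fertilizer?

0

Binding: land and water. Non-binding: fertilizer (19 unused), seed budget (6 unused).
By complementary slackness, y = 0 for the non-binding constraints.
Dual feasibility on the basic columns requires 4·y_land + 6·y_water = 44, 3·y_land + 5·y_water = 34.
→ y_land = 8 and y_water = 2.
Shadow price of fertilizer = 0.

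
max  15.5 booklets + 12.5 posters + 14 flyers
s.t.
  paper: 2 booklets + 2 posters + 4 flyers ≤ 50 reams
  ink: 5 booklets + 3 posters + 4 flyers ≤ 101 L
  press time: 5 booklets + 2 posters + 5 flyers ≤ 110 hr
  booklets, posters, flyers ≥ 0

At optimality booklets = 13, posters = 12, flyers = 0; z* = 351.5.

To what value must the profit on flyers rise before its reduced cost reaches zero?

Check each constraint at x*: paper 50/50 (tight); ink 101/101 (tight); press time 89/110 (slack 21).
By complementary slackness, y = 0 for the non-binding constraint.
The binding rows give the dual system: 2·y_paper + 5·y_ink = 15.5 and 2·y_paper + 3·y_ink = 12.5.
→ y_paper = 4 and y_ink = 1.5.
flyers enters the basis when its profit ≥ yᵀa₃ = 4·4 + 1.5·4 = 22.

22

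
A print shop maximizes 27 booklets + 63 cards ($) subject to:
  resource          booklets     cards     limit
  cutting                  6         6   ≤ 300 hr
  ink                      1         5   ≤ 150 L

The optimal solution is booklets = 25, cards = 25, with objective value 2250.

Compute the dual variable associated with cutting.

3

Both cutting and ink are binding at x*.
From A_Bᵀ y = c: 6·y_cutting + 1·y_ink = 27; 6·y_cutting + 5·y_ink = 63.
→ y_cutting = 3 and y_ink = 9.
Shadow price of cutting = 3.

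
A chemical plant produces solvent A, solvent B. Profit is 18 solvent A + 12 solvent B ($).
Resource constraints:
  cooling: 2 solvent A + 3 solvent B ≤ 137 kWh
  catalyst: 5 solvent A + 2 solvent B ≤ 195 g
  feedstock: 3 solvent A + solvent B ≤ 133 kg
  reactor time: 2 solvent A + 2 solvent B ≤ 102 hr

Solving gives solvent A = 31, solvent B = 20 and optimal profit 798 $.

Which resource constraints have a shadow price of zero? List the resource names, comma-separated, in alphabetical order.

cooling: 122/137 (slack 15)
catalyst: 195/195 (binding)
feedstock: 113/133 (slack 20)
reactor time: 102/102 (binding)
By complementary slackness, a constraint with positive slack has shadow price 0 → cooling, feedstock.

cooling, feedstock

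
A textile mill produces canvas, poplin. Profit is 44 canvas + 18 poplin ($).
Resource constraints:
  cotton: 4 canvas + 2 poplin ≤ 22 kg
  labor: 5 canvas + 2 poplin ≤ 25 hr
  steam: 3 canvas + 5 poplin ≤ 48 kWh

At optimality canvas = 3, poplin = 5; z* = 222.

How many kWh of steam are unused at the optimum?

14

steam used = 3·3 + 5·5 = 34; slack = 48 − 34 = 14.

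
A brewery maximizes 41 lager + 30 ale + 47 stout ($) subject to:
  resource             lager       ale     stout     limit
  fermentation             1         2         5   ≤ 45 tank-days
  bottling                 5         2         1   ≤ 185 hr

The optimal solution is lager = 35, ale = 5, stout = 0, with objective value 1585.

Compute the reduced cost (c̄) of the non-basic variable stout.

-2

Both fermentation and bottling are binding at x*.
From A_Bᵀ y = c: 1·y_fermentation + 5·y_bottling = 41; 2·y_fermentation + 2·y_bottling = 30.
Solving: y_fermentation = 8.5, y_bottling = 6.5.
Reduced cost of stout: c₃ − yᵀa₃ = 47 − (8.5·5 + 6.5·1) = 47 − 49 = -2.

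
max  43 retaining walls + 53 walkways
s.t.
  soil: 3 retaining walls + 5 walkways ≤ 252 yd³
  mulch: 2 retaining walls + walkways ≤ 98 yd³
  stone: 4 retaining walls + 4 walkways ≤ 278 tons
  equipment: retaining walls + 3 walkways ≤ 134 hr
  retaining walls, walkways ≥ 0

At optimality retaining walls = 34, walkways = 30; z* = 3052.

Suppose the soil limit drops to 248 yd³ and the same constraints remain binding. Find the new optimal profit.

Binding: soil and mulch. Non-binding: stone (22 unused), equipment (10 unused).
Since stone, equipment are not tight, their duals are 0.
Dual feasibility on the basic columns requires 3·y_soil + 2·y_mulch = 43, 5·y_soil + 1·y_mulch = 53.
→ y_soil = 9 and y_mulch = 8.
Δz = y_soil·Δb = 9 × (-4) = -36, so new z* = 3052 − 36 = 3016.

3016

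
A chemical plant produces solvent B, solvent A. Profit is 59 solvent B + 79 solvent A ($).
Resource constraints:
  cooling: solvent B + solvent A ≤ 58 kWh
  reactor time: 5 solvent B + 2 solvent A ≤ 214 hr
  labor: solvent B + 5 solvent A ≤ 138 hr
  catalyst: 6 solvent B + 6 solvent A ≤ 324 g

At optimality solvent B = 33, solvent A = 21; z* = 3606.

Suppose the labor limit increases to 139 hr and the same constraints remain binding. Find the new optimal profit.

3611

At the optimum: cooling uses 54 of 58 (slack = 4); reactor time uses 207 of 214 (slack = 7); labor uses 138 of 138 (binding); catalyst uses 324 of 324 (binding).
Slack constraints have shadow price 0 (complementary slackness).
Dual feasibility on the basic columns requires 1·y_labor + 6·y_catalyst = 59, 5·y_labor + 6·y_catalyst = 79.
This yields shadow prices y_labor = 5, y_catalyst = 9.
Δz = y_labor·Δb = 5 × (1) = 5, so new z* = 3606 + 5 = 3611.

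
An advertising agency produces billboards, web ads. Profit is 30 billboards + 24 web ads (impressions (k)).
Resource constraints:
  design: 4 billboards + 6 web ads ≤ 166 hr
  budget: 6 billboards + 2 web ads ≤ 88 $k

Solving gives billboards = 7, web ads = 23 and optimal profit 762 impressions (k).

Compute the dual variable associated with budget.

At the optimum: design uses 166 of 166 (binding); budget uses 88 of 88 (binding).
The binding rows give the dual system: 4·y_design + 6·y_budget = 30 and 6·y_design + 2·y_budget = 24.
This yields shadow prices y_design = 3, y_budget = 3.
Shadow price of budget = 3.

3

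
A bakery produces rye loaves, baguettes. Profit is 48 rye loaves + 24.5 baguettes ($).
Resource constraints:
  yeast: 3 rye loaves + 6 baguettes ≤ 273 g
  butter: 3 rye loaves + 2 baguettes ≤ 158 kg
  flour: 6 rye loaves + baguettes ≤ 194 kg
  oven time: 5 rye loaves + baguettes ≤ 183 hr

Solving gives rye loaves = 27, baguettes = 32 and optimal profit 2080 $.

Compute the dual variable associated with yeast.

Binding: yeast and flour. Non-binding: butter (13 unused), oven time (16 unused).
Since butter, oven time are not tight, their duals are 0.
The binding rows give the dual system: 3·y_yeast + 6·y_flour = 48 and 6·y_yeast + 1·y_flour = 24.5.
Solving: y_yeast = 3, y_flour = 6.5.
Shadow price of yeast = 3.

3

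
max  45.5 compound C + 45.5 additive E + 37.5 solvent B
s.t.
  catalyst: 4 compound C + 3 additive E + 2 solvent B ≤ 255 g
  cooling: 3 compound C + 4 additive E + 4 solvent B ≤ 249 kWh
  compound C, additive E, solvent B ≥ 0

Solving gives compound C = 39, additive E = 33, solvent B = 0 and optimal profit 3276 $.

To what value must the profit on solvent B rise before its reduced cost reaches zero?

Both catalyst and cooling are binding at x*.
Dual feasibility on the basic columns requires 4·y_catalyst + 3·y_cooling = 45.5, 3·y_catalyst + 4·y_cooling = 45.5.
Solving: y_catalyst = 6.5, y_cooling = 6.5.
solvent B enters the basis when its profit ≥ yᵀa₃ = 6.5·2 + 6.5·4 = 39.

39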